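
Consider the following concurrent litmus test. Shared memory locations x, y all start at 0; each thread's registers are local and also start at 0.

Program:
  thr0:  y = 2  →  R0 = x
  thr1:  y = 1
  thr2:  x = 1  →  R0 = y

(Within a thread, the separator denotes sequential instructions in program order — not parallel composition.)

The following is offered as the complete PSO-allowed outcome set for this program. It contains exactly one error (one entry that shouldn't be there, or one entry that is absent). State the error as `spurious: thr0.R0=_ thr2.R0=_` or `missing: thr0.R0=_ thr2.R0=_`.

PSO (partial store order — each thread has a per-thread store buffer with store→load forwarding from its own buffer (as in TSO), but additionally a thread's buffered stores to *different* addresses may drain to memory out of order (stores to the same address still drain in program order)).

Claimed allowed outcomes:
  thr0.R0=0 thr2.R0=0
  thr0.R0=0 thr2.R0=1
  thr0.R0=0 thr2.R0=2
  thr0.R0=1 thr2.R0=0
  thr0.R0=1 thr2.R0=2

missing: thr0.R0=1 thr2.R0=1

outcome vector order: (thr0.R0,thr2.R0)
PSO: 6 outcomes — {<0 0>; <0 1>; <0 2>; <1 0>; <1 1>; <1 2>}
PSO∖claimed = {<1 1>}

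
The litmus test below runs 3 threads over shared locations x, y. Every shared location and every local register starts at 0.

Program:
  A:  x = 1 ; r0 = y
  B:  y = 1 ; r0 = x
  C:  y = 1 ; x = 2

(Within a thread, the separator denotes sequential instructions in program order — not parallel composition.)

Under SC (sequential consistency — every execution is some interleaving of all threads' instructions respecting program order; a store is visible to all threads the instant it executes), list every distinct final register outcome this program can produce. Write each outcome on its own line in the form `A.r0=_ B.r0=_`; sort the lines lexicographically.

A.r0=0 B.r0=1
A.r0=0 B.r0=2
A.r0=1 B.r0=0
A.r0=1 B.r0=1
A.r0=1 B.r0=2

outcome vector order: (A.r0,B.r0)
|SC outcomes| = 5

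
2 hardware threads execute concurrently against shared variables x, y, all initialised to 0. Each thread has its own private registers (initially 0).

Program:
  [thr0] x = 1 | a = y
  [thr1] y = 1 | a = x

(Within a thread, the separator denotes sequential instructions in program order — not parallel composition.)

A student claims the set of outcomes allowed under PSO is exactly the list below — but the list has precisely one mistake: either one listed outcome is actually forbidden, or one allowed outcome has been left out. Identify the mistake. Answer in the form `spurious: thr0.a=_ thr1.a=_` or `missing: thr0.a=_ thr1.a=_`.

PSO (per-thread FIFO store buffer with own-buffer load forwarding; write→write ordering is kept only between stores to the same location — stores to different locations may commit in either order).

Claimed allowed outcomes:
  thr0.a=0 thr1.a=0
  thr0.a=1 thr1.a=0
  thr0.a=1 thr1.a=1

outcome vector order: (thr0.a,thr1.a)
under PSO → 00, 01, 10, 11
PSO∖claimed = {01}

missing: thr0.a=0 thr1.a=1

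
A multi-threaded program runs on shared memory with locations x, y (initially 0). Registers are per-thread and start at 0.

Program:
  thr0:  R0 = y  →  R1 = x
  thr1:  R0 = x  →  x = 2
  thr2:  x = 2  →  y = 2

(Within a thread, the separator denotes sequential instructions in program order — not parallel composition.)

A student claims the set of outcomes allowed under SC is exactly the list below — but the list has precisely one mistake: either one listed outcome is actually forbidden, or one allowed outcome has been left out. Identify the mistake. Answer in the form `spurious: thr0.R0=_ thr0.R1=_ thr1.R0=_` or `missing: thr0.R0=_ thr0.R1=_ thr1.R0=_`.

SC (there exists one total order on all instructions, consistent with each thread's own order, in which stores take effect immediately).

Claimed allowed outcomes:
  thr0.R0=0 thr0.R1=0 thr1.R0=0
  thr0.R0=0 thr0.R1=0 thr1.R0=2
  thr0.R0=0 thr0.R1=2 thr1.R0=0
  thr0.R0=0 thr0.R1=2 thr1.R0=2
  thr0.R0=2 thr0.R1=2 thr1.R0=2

outcome vector order: (thr0.R0,thr0.R1,thr1.R0)
[SC] allowed = {000 002 020 022 220 222}
SC∖claimed = {220}

missing: thr0.R0=2 thr0.R1=2 thr1.R0=0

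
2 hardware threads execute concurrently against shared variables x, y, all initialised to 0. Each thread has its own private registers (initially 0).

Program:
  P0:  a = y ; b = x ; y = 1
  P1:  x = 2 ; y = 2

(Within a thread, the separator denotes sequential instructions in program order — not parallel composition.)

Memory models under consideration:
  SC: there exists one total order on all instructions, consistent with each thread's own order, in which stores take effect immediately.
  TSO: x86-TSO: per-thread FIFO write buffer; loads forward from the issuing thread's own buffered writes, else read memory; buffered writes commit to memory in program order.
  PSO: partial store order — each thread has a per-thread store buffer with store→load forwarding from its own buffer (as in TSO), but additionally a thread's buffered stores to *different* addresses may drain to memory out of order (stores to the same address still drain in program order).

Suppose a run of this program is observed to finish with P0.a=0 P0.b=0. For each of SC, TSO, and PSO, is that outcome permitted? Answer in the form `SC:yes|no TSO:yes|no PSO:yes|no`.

SC:yes TSO:yes PSO:yes

outcome vector order: (P0.a,P0.b)
SC (3): 0/0; 0/2; 2/2
TSO (3): 0/0; 0/2; 2/2
PSO (4): 0/0; 0/2; 2/0; 2/2
target 0/0 ∈ {SC,TSO,PSO}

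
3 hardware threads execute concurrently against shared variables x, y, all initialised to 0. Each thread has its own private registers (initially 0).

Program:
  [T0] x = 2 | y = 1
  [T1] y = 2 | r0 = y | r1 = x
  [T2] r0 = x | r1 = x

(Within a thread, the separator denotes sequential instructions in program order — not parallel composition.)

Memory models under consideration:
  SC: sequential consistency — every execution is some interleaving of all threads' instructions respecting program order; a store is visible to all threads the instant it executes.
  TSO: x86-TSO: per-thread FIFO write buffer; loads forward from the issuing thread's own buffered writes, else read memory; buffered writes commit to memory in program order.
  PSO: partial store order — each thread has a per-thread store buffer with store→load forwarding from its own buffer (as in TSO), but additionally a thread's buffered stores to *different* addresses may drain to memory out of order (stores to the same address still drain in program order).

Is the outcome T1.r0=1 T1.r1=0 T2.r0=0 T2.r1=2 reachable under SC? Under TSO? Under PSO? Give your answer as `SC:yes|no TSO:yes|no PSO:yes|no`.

SC:no TSO:no PSO:yes

outcome vector order: (T1.r0,T1.r1,T2.r0,T2.r1)
under SC → (1,2,0,0), (1,2,0,2), (1,2,2,2), (2,0,0,0), (2,0,0,2), (2,0,2,2), (2,2,0,0), (2,2,0,2), (2,2,2,2)
under TSO → (1,2,0,0), (1,2,0,2), (1,2,2,2), (2,0,0,0), (2,0,0,2), (2,0,2,2), (2,2,0,0), (2,2,0,2), (2,2,2,2)
under PSO → (1,0,0,0), (1,0,0,2), (1,0,2,2), (1,2,0,0), (1,2,0,2), (1,2,2,2), (2,0,0,0), (2,0,0,2), (2,0,2,2), (2,2,0,0), (2,2,0,2), (2,2,2,2)
target (1,0,0,2) ∈ {PSO}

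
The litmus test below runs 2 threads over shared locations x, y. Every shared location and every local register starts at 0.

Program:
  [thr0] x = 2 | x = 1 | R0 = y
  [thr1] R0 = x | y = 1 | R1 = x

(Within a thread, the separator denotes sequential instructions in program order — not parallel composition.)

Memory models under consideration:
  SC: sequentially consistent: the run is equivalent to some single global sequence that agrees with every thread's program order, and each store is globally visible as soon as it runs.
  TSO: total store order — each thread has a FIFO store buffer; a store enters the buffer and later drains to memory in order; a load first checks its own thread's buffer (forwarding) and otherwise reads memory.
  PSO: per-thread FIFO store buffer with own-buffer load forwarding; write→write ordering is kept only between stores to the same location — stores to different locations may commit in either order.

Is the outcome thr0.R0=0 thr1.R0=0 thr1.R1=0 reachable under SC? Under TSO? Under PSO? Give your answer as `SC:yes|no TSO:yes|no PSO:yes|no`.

SC:no TSO:yes PSO:yes

outcome vector order: (thr0.R0,thr1.R0,thr1.R1)
[SC] allowed = {<0 0 1>; <0 1 1>; <0 2 1>; <1 0 0>; <1 0 1>; <1 0 2>; <1 1 1>; <1 2 1>; <1 2 2>}
[TSO] allowed = {<0 0 0>; <0 0 1>; <0 0 2>; <0 1 1>; <0 2 1>; <0 2 2>; <1 0 0>; <1 0 1>; <1 0 2>; <1 1 1>; <1 2 1>; <1 2 2>}
[PSO] allowed = {<0 0 0>; <0 0 1>; <0 0 2>; <0 1 1>; <0 2 1>; <0 2 2>; <1 0 0>; <1 0 1>; <1 0 2>; <1 1 1>; <1 2 1>; <1 2 2>}
target <0 0 0> ∈ {TSO,PSO}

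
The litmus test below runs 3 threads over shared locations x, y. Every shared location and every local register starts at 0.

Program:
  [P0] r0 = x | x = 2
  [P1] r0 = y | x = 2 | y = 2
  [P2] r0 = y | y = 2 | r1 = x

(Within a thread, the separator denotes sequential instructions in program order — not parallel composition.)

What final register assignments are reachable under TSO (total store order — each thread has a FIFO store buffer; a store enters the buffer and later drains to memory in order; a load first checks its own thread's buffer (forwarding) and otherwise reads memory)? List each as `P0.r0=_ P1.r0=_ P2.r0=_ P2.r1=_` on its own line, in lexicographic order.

P0.r0=0 P1.r0=0 P2.r0=0 P2.r1=0
P0.r0=0 P1.r0=0 P2.r0=0 P2.r1=2
P0.r0=0 P1.r0=0 P2.r0=2 P2.r1=2
P0.r0=0 P1.r0=2 P2.r0=0 P2.r1=0
P0.r0=0 P1.r0=2 P2.r0=0 P2.r1=2
P0.r0=2 P1.r0=0 P2.r0=0 P2.r1=0
P0.r0=2 P1.r0=0 P2.r0=0 P2.r1=2
P0.r0=2 P1.r0=0 P2.r0=2 P2.r1=2
P0.r0=2 P1.r0=2 P2.r0=0 P2.r1=0
P0.r0=2 P1.r0=2 P2.r0=0 P2.r1=2

outcome vector order: (P0.r0,P1.r0,P2.r0,P2.r1)
|TSO outcomes| = 10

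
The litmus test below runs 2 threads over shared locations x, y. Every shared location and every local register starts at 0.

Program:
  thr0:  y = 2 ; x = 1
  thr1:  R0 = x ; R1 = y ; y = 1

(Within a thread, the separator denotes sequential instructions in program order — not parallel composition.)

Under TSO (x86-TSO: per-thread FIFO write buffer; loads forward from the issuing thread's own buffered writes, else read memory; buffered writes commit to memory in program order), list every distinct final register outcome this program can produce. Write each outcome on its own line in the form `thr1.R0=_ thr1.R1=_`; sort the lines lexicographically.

thr1.R0=0 thr1.R1=0
thr1.R0=0 thr1.R1=2
thr1.R0=1 thr1.R1=2

outcome vector order: (thr1.R0,thr1.R1)
|TSO outcomes| = 3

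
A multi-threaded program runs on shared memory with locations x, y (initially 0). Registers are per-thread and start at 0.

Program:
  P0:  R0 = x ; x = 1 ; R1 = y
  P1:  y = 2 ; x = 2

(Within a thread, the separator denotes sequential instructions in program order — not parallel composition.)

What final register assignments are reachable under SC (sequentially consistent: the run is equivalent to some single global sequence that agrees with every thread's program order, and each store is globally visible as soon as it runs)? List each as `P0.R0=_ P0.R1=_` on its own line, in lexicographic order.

outcome vector order: (P0.R0,P0.R1)
|SC outcomes| = 3

P0.R0=0 P0.R1=0
P0.R0=0 P0.R1=2
P0.R0=2 P0.R1=2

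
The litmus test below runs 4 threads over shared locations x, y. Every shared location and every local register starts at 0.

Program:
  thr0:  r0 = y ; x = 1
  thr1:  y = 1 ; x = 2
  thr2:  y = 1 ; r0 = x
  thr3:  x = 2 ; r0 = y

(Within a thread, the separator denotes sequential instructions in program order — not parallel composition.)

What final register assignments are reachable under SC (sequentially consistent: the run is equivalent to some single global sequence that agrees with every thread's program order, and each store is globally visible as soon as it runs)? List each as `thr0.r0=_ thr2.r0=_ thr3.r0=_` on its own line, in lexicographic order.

thr0.r0=0 thr2.r0=0 thr3.r0=1
thr0.r0=0 thr2.r0=1 thr3.r0=0
thr0.r0=0 thr2.r0=1 thr3.r0=1
thr0.r0=0 thr2.r0=2 thr3.r0=0
thr0.r0=0 thr2.r0=2 thr3.r0=1
thr0.r0=1 thr2.r0=0 thr3.r0=1
thr0.r0=1 thr2.r0=1 thr3.r0=0
thr0.r0=1 thr2.r0=1 thr3.r0=1
thr0.r0=1 thr2.r0=2 thr3.r0=0
thr0.r0=1 thr2.r0=2 thr3.r0=1

outcome vector order: (thr0.r0,thr2.r0,thr3.r0)
|SC outcomes| = 10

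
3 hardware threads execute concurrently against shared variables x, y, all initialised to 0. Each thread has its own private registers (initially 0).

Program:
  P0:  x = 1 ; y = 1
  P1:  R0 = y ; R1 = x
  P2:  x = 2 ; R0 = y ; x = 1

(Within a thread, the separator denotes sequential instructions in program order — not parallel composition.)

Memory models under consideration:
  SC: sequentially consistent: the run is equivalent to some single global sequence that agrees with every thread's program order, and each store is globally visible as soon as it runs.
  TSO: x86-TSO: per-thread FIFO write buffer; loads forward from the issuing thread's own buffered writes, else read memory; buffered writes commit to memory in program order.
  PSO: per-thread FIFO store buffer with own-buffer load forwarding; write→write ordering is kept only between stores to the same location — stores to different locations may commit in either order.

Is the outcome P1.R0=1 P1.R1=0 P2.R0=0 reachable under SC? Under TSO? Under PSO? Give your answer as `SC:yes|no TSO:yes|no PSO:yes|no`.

outcome vector order: (P1.R0,P1.R1,P2.R0)
[SC] allowed = {<0 0 0> <0 0 1> <0 1 0> <0 1 1> <0 2 0> <0 2 1> <1 1 0> <1 1 1> <1 2 0> <1 2 1>}
[TSO] allowed = {<0 0 0> <0 0 1> <0 1 0> <0 1 1> <0 2 0> <0 2 1> <1 1 0> <1 1 1> <1 2 0> <1 2 1>}
[PSO] allowed = {<0 0 0> <0 0 1> <0 1 0> <0 1 1> <0 2 0> <0 2 1> <1 0 0> <1 0 1> <1 1 0> <1 1 1> <1 2 0> <1 2 1>}
target <1 0 0> ∈ {PSO}

SC:no TSO:no PSO:yes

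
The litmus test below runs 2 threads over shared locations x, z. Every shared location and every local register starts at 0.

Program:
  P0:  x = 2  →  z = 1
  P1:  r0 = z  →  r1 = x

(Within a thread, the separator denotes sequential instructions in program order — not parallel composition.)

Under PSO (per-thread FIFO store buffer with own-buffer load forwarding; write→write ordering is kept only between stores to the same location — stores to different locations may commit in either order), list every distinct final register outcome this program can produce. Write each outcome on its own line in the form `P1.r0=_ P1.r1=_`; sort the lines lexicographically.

outcome vector order: (P1.r0,P1.r1)
|PSO outcomes| = 4

P1.r0=0 P1.r1=0
P1.r0=0 P1.r1=2
P1.r0=1 P1.r1=0
P1.r0=1 P1.r1=2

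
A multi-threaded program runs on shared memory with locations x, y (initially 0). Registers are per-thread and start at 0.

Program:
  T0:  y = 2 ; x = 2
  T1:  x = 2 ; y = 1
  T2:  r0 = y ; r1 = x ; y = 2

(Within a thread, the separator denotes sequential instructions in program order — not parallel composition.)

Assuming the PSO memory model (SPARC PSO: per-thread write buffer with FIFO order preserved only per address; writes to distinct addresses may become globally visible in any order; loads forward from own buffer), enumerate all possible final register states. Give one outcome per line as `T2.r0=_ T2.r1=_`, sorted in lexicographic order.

outcome vector order: (T2.r0,T2.r1)
|PSO outcomes| = 6

T2.r0=0 T2.r1=0
T2.r0=0 T2.r1=2
T2.r0=1 T2.r1=0
T2.r0=1 T2.r1=2
T2.r0=2 T2.r1=0
T2.r0=2 T2.r1=2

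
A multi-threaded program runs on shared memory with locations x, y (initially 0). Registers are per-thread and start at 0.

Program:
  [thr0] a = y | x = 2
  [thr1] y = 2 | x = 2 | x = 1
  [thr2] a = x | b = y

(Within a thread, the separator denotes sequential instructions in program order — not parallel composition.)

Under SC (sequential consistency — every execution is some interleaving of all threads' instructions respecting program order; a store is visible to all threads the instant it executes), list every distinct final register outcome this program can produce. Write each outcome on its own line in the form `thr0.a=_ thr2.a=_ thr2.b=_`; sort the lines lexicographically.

thr0.a=0 thr2.a=0 thr2.b=0
thr0.a=0 thr2.a=0 thr2.b=2
thr0.a=0 thr2.a=1 thr2.b=2
thr0.a=0 thr2.a=2 thr2.b=0
thr0.a=0 thr2.a=2 thr2.b=2
thr0.a=2 thr2.a=0 thr2.b=0
thr0.a=2 thr2.a=0 thr2.b=2
thr0.a=2 thr2.a=1 thr2.b=2
thr0.a=2 thr2.a=2 thr2.b=2

outcome vector order: (thr0.a,thr2.a,thr2.b)
|SC outcomes| = 9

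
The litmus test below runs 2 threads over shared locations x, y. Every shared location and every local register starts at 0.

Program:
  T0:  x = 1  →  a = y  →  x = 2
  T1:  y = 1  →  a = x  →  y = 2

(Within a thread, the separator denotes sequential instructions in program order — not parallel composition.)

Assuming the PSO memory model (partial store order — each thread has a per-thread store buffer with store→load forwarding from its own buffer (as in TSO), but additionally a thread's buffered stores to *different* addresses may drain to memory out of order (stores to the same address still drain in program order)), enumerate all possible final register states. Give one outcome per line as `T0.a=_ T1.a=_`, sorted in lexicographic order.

outcome vector order: (T0.a,T1.a)
|PSO outcomes| = 8

T0.a=0 T1.a=0
T0.a=0 T1.a=1
T0.a=0 T1.a=2
T0.a=1 T1.a=0
T0.a=1 T1.a=1
T0.a=1 T1.a=2
T0.a=2 T1.a=0
T0.a=2 T1.a=1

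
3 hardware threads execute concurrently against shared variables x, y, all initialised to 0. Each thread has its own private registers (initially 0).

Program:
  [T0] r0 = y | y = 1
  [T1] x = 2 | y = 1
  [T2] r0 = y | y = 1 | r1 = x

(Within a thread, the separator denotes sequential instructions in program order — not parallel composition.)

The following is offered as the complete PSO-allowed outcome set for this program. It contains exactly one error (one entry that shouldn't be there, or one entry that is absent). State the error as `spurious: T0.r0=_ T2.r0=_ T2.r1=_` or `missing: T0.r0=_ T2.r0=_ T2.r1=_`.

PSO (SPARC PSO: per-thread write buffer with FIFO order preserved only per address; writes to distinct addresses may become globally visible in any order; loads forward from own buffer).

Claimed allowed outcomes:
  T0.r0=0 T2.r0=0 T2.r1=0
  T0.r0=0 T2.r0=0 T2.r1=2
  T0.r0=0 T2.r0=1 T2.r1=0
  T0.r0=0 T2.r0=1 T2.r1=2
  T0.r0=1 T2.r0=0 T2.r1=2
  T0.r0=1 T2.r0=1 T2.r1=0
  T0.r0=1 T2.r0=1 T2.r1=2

missing: T0.r0=1 T2.r0=0 T2.r1=0

outcome vector order: (T0.r0,T2.r0,T2.r1)
PSO: 8 outcomes — {0/0/0 0/0/2 0/1/0 0/1/2 1/0/0 1/0/2 1/1/0 1/1/2}
PSO∖claimed = {1/0/0}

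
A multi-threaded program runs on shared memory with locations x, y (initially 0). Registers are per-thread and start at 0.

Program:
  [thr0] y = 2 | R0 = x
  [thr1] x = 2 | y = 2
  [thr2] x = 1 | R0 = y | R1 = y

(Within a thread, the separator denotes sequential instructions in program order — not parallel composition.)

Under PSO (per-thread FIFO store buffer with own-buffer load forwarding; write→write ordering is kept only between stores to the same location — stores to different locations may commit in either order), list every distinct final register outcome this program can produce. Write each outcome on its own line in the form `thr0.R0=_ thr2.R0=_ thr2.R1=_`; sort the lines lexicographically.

thr0.R0=0 thr2.R0=0 thr2.R1=0
thr0.R0=0 thr2.R0=0 thr2.R1=2
thr0.R0=0 thr2.R0=2 thr2.R1=2
thr0.R0=1 thr2.R0=0 thr2.R1=0
thr0.R0=1 thr2.R0=0 thr2.R1=2
thr0.R0=1 thr2.R0=2 thr2.R1=2
thr0.R0=2 thr2.R0=0 thr2.R1=0
thr0.R0=2 thr2.R0=0 thr2.R1=2
thr0.R0=2 thr2.R0=2 thr2.R1=2

outcome vector order: (thr0.R0,thr2.R0,thr2.R1)
|PSO outcomes| = 9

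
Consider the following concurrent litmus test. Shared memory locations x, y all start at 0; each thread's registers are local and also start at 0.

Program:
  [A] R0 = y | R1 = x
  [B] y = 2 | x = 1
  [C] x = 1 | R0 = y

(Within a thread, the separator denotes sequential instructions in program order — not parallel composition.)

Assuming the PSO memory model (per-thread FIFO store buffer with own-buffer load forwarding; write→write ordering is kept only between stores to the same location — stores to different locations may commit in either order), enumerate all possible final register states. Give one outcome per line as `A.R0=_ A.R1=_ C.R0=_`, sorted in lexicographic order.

outcome vector order: (A.R0,A.R1,C.R0)
|PSO outcomes| = 8

A.R0=0 A.R1=0 C.R0=0
A.R0=0 A.R1=0 C.R0=2
A.R0=0 A.R1=1 C.R0=0
A.R0=0 A.R1=1 C.R0=2
A.R0=2 A.R1=0 C.R0=0
A.R0=2 A.R1=0 C.R0=2
A.R0=2 A.R1=1 C.R0=0
A.R0=2 A.R1=1 C.R0=2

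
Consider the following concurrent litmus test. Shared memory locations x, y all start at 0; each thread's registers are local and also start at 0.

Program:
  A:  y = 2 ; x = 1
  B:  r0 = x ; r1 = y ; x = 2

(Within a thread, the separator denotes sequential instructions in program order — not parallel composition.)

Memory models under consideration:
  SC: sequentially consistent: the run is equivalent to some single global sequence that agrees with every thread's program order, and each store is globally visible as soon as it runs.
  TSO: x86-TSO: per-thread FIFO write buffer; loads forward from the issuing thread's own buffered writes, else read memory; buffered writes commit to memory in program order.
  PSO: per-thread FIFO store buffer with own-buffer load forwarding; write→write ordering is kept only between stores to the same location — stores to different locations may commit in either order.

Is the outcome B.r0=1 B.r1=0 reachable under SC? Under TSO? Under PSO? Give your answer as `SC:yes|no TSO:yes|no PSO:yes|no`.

SC:no TSO:no PSO:yes

outcome vector order: (B.r0,B.r1)
SC: 3 outcomes — {0/0; 0/2; 1/2}
TSO: 3 outcomes — {0/0; 0/2; 1/2}
PSO: 4 outcomes — {0/0; 0/2; 1/0; 1/2}
target 1/0 ∈ {PSO}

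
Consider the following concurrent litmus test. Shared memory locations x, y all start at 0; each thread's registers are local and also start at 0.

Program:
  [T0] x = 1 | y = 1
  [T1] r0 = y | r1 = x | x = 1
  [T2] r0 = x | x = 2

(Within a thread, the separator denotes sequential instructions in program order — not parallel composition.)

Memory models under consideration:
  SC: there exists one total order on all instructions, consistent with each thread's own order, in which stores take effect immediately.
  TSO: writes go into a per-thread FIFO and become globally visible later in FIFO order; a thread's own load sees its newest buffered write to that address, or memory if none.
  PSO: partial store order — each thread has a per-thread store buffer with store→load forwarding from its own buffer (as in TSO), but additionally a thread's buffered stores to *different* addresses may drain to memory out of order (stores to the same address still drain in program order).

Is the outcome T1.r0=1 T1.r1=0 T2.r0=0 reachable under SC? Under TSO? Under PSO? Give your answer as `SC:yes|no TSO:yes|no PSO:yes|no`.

SC:no TSO:no PSO:yes

outcome vector order: (T1.r0,T1.r1,T2.r0)
under SC → 0/0/0; 0/0/1; 0/1/0; 0/1/1; 0/2/0; 0/2/1; 1/1/0; 1/1/1; 1/2/0; 1/2/1
under TSO → 0/0/0; 0/0/1; 0/1/0; 0/1/1; 0/2/0; 0/2/1; 1/1/0; 1/1/1; 1/2/0; 1/2/1
under PSO → 0/0/0; 0/0/1; 0/1/0; 0/1/1; 0/2/0; 0/2/1; 1/0/0; 1/0/1; 1/1/0; 1/1/1; 1/2/0; 1/2/1
target 1/0/0 ∈ {PSO}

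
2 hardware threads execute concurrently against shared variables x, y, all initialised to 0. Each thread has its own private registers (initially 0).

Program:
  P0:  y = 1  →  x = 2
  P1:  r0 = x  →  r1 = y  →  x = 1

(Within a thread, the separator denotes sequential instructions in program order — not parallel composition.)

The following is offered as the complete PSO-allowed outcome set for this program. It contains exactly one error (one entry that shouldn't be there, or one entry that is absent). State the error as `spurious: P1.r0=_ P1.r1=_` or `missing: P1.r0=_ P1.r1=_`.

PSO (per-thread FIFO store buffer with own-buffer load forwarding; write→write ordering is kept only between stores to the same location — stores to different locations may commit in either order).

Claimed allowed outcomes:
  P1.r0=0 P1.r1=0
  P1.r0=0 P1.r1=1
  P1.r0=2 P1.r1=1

missing: P1.r0=2 P1.r1=0

outcome vector order: (P1.r0,P1.r1)
under PSO → (0,0) (0,1) (2,0) (2,1)
PSO∖claimed = {(2,0)}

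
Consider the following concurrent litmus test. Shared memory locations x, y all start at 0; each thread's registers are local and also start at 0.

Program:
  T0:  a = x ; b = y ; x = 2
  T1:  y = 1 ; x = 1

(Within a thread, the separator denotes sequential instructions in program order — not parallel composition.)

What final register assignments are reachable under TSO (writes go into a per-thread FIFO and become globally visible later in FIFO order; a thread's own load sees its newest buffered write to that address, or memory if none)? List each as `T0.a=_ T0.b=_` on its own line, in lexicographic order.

T0.a=0 T0.b=0
T0.a=0 T0.b=1
T0.a=1 T0.b=1

outcome vector order: (T0.a,T0.b)
|TSO outcomes| = 3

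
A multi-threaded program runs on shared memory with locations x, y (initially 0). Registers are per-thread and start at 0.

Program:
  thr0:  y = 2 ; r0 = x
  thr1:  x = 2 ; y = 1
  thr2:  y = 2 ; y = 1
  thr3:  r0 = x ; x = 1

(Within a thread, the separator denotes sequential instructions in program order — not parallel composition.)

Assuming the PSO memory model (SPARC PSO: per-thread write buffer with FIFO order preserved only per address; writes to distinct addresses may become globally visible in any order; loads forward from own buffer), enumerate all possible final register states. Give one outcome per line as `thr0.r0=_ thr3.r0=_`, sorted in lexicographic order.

outcome vector order: (thr0.r0,thr3.r0)
|PSO outcomes| = 6

thr0.r0=0 thr3.r0=0
thr0.r0=0 thr3.r0=2
thr0.r0=1 thr3.r0=0
thr0.r0=1 thr3.r0=2
thr0.r0=2 thr3.r0=0
thr0.r0=2 thr3.r0=2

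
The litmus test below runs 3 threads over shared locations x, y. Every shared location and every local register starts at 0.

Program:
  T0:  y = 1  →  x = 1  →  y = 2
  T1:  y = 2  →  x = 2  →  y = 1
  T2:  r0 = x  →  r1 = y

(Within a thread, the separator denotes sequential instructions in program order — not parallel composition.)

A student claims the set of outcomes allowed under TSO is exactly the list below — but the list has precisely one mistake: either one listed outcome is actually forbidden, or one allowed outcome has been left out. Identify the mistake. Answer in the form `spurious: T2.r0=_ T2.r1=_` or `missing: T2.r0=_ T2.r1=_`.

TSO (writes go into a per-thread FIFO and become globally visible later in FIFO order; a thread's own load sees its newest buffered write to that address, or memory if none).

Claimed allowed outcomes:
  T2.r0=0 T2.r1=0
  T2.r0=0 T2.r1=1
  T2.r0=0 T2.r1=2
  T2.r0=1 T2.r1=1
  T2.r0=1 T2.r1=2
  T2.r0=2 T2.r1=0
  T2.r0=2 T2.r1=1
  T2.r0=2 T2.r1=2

outcome vector order: (T2.r0,T2.r1)
TSO: 7 outcomes — {00; 01; 02; 11; 12; 21; 22}
claimed∖TSO = {20}

spurious: T2.r0=2 T2.r1=0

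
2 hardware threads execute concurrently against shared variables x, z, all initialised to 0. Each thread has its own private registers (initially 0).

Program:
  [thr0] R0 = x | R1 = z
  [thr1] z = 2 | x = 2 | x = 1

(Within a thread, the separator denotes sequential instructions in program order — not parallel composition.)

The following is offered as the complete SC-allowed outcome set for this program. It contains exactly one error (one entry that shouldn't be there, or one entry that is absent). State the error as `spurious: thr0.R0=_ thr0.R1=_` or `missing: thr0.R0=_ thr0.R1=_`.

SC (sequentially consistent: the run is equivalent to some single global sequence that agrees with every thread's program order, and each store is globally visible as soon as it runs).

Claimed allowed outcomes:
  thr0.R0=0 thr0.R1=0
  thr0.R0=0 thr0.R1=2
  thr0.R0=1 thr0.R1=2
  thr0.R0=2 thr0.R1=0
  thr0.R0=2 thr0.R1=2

spurious: thr0.R0=2 thr0.R1=0

outcome vector order: (thr0.R0,thr0.R1)
[SC] allowed = {00; 02; 12; 22}
claimed∖SC = {20}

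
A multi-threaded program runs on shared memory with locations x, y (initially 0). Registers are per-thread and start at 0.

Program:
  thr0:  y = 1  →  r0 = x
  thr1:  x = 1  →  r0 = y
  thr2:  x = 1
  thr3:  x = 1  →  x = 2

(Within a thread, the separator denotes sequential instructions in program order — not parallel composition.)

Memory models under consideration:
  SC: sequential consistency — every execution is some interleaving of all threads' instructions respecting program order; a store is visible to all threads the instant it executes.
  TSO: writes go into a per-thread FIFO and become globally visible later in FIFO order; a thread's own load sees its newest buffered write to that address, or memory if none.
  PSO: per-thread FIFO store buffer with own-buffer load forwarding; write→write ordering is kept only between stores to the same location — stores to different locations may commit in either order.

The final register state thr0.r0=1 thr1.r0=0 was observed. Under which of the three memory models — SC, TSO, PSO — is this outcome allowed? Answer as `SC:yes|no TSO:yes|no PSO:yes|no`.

SC:yes TSO:yes PSO:yes

outcome vector order: (thr0.r0,thr1.r0)
SC: 5 outcomes — {<0 1>, <1 0>, <1 1>, <2 0>, <2 1>}
TSO: 6 outcomes — {<0 0>, <0 1>, <1 0>, <1 1>, <2 0>, <2 1>}
PSO: 6 outcomes — {<0 0>, <0 1>, <1 0>, <1 1>, <2 0>, <2 1>}
target <1 0> ∈ {SC,TSO,PSO}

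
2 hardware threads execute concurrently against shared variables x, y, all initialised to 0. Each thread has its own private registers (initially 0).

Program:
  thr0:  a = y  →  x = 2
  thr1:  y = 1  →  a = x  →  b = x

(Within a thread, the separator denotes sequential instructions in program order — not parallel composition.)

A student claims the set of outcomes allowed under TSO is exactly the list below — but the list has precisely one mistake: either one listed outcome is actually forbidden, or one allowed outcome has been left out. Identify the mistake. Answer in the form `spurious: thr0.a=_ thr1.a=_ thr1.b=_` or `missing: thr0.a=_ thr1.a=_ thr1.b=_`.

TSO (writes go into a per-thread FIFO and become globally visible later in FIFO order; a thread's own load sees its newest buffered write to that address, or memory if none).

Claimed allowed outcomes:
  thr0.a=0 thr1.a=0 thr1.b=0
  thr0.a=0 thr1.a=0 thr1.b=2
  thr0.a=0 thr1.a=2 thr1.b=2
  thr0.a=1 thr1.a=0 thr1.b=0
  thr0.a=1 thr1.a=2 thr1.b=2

missing: thr0.a=1 thr1.a=0 thr1.b=2

outcome vector order: (thr0.a,thr1.a,thr1.b)
TSO (6): 0/0/0; 0/0/2; 0/2/2; 1/0/0; 1/0/2; 1/2/2
TSO∖claimed = {1/0/2}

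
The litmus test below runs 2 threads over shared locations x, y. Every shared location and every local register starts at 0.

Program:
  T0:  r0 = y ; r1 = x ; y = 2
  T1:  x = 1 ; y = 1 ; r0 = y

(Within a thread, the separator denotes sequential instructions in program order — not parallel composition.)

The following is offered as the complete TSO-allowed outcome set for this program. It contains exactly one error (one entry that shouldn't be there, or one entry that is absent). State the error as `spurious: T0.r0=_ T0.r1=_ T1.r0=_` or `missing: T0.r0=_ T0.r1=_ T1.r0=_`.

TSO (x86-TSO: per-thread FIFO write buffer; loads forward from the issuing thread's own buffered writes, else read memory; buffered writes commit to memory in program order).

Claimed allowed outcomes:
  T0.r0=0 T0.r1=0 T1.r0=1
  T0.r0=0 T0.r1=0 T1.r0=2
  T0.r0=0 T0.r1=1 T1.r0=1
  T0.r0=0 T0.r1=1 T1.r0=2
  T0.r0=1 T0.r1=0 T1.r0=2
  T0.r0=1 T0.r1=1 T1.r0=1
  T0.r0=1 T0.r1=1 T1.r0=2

outcome vector order: (T0.r0,T0.r1,T1.r0)
under TSO → 001 002 011 012 111 112
claimed∖TSO = {102}

spurious: T0.r0=1 T0.r1=0 T1.r0=2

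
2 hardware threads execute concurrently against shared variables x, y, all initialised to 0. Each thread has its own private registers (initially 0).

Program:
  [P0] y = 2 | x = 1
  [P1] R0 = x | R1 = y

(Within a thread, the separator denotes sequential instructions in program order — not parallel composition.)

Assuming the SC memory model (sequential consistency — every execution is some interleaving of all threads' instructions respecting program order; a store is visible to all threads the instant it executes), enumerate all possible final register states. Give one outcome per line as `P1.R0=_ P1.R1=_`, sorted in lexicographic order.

P1.R0=0 P1.R1=0
P1.R0=0 P1.R1=2
P1.R0=1 P1.R1=2

outcome vector order: (P1.R0,P1.R1)
|SC outcomes| = 3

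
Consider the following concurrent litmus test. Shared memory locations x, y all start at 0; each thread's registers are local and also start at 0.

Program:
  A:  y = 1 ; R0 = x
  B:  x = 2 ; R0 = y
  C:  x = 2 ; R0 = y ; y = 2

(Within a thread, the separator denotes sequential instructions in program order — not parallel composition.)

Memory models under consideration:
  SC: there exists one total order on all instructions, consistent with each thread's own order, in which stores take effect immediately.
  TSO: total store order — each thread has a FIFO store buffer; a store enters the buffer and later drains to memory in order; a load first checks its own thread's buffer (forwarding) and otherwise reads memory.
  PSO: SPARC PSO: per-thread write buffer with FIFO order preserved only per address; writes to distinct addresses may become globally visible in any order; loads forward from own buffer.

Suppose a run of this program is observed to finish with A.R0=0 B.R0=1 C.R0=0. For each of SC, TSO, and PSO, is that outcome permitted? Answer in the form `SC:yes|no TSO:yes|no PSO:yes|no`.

SC:no TSO:yes PSO:yes

outcome vector order: (A.R0,B.R0,C.R0)
SC: 8 outcomes — {(0,1,1), (0,2,1), (2,0,0), (2,0,1), (2,1,0), (2,1,1), (2,2,0), (2,2,1)}
TSO: 12 outcomes — {(0,0,0), (0,0,1), (0,1,0), (0,1,1), (0,2,0), (0,2,1), (2,0,0), (2,0,1), (2,1,0), (2,1,1), (2,2,0), (2,2,1)}
PSO: 12 outcomes — {(0,0,0), (0,0,1), (0,1,0), (0,1,1), (0,2,0), (0,2,1), (2,0,0), (2,0,1), (2,1,0), (2,1,1), (2,2,0), (2,2,1)}
target (0,1,0) ∈ {TSO,PSO}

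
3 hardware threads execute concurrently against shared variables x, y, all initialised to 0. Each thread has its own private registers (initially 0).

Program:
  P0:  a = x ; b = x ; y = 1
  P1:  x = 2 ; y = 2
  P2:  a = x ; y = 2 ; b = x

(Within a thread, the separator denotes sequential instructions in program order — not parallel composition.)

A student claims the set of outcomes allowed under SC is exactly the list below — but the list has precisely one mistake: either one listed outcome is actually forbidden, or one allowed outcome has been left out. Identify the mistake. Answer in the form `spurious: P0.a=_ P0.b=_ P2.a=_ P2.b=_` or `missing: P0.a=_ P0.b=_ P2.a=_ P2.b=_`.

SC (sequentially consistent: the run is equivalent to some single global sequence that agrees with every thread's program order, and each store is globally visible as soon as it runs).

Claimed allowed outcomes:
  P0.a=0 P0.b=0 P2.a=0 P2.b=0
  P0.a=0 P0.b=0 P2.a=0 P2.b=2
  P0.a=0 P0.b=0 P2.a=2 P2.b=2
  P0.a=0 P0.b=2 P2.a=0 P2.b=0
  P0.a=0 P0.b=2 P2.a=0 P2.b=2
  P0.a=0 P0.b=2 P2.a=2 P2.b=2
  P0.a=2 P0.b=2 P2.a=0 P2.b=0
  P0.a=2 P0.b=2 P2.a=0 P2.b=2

missing: P0.a=2 P0.b=2 P2.a=2 P2.b=2

outcome vector order: (P0.a,P0.b,P2.a,P2.b)
SC: 9 outcomes — {0/0/0/0; 0/0/0/2; 0/0/2/2; 0/2/0/0; 0/2/0/2; 0/2/2/2; 2/2/0/0; 2/2/0/2; 2/2/2/2}
SC∖claimed = {2/2/2/2}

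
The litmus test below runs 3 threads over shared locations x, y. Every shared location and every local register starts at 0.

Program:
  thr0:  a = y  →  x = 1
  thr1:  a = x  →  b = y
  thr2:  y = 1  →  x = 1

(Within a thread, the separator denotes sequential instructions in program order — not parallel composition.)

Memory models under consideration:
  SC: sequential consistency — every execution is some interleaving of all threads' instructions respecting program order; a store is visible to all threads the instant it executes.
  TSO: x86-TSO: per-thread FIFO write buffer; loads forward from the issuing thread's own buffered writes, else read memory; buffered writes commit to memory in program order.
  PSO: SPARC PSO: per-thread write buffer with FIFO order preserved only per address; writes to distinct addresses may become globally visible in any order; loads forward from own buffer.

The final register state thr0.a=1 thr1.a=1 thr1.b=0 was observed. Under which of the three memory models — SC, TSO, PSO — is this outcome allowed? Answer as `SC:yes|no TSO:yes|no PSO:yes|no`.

SC:no TSO:no PSO:yes

outcome vector order: (thr0.a,thr1.a,thr1.b)
under SC → 0/0/0 0/0/1 0/1/0 0/1/1 1/0/0 1/0/1 1/1/1
under TSO → 0/0/0 0/0/1 0/1/0 0/1/1 1/0/0 1/0/1 1/1/1
under PSO → 0/0/0 0/0/1 0/1/0 0/1/1 1/0/0 1/0/1 1/1/0 1/1/1
target 1/1/0 ∈ {PSO}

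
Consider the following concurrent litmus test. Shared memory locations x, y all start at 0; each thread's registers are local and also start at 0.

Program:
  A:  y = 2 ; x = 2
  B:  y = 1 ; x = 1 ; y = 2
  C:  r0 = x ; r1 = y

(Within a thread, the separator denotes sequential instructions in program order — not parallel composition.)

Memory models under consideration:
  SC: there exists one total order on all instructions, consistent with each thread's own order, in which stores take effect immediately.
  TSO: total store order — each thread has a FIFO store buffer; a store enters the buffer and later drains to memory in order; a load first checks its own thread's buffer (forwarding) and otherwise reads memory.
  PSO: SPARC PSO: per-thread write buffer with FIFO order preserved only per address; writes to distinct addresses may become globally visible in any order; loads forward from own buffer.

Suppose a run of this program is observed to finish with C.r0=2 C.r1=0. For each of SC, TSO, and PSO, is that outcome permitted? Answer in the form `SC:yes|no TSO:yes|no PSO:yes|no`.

outcome vector order: (C.r0,C.r1)
SC (7): 0/0 0/1 0/2 1/1 1/2 2/1 2/2
TSO (7): 0/0 0/1 0/2 1/1 1/2 2/1 2/2
PSO (9): 0/0 0/1 0/2 1/0 1/1 1/2 2/0 2/1 2/2
target 2/0 ∈ {PSO}

SC:no TSO:no PSO:yes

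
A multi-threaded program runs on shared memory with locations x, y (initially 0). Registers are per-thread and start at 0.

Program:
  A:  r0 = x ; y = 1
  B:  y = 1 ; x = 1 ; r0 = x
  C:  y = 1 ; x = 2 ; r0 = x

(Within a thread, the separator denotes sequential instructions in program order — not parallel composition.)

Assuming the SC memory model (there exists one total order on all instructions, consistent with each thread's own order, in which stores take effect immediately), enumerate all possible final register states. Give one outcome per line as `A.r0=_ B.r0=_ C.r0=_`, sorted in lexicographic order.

outcome vector order: (A.r0,B.r0,C.r0)
|SC outcomes| = 9

A.r0=0 B.r0=1 C.r0=1
A.r0=0 B.r0=1 C.r0=2
A.r0=0 B.r0=2 C.r0=2
A.r0=1 B.r0=1 C.r0=1
A.r0=1 B.r0=1 C.r0=2
A.r0=1 B.r0=2 C.r0=2
A.r0=2 B.r0=1 C.r0=1
A.r0=2 B.r0=1 C.r0=2
A.r0=2 B.r0=2 C.r0=2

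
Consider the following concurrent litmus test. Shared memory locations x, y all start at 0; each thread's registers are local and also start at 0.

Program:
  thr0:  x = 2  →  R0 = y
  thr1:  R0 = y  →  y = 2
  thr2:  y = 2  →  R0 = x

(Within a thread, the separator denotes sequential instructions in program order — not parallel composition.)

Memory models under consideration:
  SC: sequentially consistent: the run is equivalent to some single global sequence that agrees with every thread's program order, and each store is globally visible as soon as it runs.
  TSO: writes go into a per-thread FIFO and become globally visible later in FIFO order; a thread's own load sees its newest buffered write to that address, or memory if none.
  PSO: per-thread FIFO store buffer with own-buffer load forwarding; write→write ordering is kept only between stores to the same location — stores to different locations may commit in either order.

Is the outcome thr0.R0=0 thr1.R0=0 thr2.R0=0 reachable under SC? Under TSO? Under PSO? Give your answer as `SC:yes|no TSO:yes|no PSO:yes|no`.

outcome vector order: (thr0.R0,thr1.R0,thr2.R0)
[SC] allowed = {(0,0,2) (0,2,2) (2,0,0) (2,0,2) (2,2,0) (2,2,2)}
[TSO] allowed = {(0,0,0) (0,0,2) (0,2,0) (0,2,2) (2,0,0) (2,0,2) (2,2,0) (2,2,2)}
[PSO] allowed = {(0,0,0) (0,0,2) (0,2,0) (0,2,2) (2,0,0) (2,0,2) (2,2,0) (2,2,2)}
target (0,0,0) ∈ {TSO,PSO}

SC:no TSO:yes PSO:yes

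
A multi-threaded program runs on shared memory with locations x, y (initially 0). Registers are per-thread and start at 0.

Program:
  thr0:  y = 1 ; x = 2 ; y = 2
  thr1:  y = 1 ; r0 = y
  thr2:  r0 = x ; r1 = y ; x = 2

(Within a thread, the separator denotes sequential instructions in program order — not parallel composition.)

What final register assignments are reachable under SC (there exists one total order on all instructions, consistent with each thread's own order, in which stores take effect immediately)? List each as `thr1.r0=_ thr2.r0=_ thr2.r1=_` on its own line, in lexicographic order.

outcome vector order: (thr1.r0,thr2.r0,thr2.r1)
|SC outcomes| = 10

thr1.r0=1 thr2.r0=0 thr2.r1=0
thr1.r0=1 thr2.r0=0 thr2.r1=1
thr1.r0=1 thr2.r0=0 thr2.r1=2
thr1.r0=1 thr2.r0=2 thr2.r1=1
thr1.r0=1 thr2.r0=2 thr2.r1=2
thr1.r0=2 thr2.r0=0 thr2.r1=0
thr1.r0=2 thr2.r0=0 thr2.r1=1
thr1.r0=2 thr2.r0=0 thr2.r1=2
thr1.r0=2 thr2.r0=2 thr2.r1=1
thr1.r0=2 thr2.r0=2 thr2.r1=2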